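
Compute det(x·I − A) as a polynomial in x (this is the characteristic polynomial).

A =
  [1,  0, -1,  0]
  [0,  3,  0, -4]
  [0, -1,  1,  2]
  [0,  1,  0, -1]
x^4 - 4*x^3 + 6*x^2 - 4*x + 1

Expanding det(x·I − A) (e.g. by cofactor expansion or by noting that A is similar to its Jordan form J, which has the same characteristic polynomial as A) gives
  χ_A(x) = x^4 - 4*x^3 + 6*x^2 - 4*x + 1
which factors as (x - 1)^4. The eigenvalues (with algebraic multiplicities) are λ = 1 with multiplicity 4.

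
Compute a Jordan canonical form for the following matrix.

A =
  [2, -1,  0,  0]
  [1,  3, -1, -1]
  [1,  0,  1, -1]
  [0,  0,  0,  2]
J_3(2) ⊕ J_1(2)

The characteristic polynomial is
  det(x·I − A) = x^4 - 8*x^3 + 24*x^2 - 32*x + 16 = (x - 2)^4

Eigenvalues and multiplicities (the geometric multiplicity of λ is n − rank(A − λI), which equals the number of Jordan blocks for λ):
  λ = 2: algebraic multiplicity = 4, geometric multiplicity = 2

Determining the block sizes for each eigenvalue:
  λ = 2: with am = 4 and gm = 2, the partition is not yet determined (e.g. several partitions of 4 into 2 parts exist). Let N = A − (2)·I. Computing rank(N^1) = 2, rank(N^2) = 1, rank(N^3) = 0; the number of blocks of size ≥ j is rank(N^{j−1}) − rank(N^j), giving [2, 1, 1]. So we have 1 block(s) of size 3, 1 block(s) of size 1 → block sizes [3, 1]

Assembling the blocks gives a Jordan form
J =
  [2, 1, 0, 0]
  [0, 2, 1, 0]
  [0, 0, 2, 0]
  [0, 0, 0, 2]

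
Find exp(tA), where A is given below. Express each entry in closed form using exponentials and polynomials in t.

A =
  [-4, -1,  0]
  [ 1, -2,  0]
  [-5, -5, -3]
e^{tA} =
  [-t*exp(-3*t) + exp(-3*t), -t*exp(-3*t), 0]
  [t*exp(-3*t), t*exp(-3*t) + exp(-3*t), 0]
  [-5*t*exp(-3*t), -5*t*exp(-3*t), exp(-3*t)]

Strategy: write A = P · J · P⁻¹ where J is a Jordan canonical form, so e^{tA} = P · e^{tJ} · P⁻¹, and e^{tJ} can be computed block-by-block.

A has Jordan form
J =
  [-3,  1,  0]
  [ 0, -3,  0]
  [ 0,  0, -3]
(up to reordering of blocks).

Per-block formulas:
  For a 2×2 Jordan block J_2(-3): exp(t · J_2(-3)) = e^(-3t)·(I + t·N), where N is the 2×2 nilpotent shift.
  For a 1×1 block at λ = -3: exp(t · [-3]) = [e^(-3t)].

After assembling e^{tJ} and conjugating by P, we get:

e^{tA} =
  [-t*exp(-3*t) + exp(-3*t), -t*exp(-3*t), 0]
  [t*exp(-3*t), t*exp(-3*t) + exp(-3*t), 0]
  [-5*t*exp(-3*t), -5*t*exp(-3*t), exp(-3*t)]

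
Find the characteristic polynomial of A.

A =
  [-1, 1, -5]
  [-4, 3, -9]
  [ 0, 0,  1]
x^3 - 3*x^2 + 3*x - 1

Expanding det(x·I − A) (e.g. by cofactor expansion or by noting that A is similar to its Jordan form J, which has the same characteristic polynomial as A) gives
  χ_A(x) = x^3 - 3*x^2 + 3*x - 1
which factors as (x - 1)^3. The eigenvalues (with algebraic multiplicities) are λ = 1 with multiplicity 3.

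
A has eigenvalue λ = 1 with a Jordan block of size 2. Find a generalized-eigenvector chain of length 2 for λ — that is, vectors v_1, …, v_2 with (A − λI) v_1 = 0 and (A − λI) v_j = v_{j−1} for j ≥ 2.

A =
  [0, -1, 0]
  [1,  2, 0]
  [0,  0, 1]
A Jordan chain for λ = 1 of length 2:
v_1 = (-1, 1, 0)ᵀ
v_2 = (1, 0, 0)ᵀ

Let N = A − (1)·I. We want v_2 with N^2 v_2 = 0 but N^1 v_2 ≠ 0; then v_{j-1} := N · v_j for j = 2, …, 2.

Pick v_2 = (1, 0, 0)ᵀ.
Then v_1 = N · v_2 = (-1, 1, 0)ᵀ.

Sanity check: (A − (1)·I) v_1 = (0, 0, 0)ᵀ = 0. ✓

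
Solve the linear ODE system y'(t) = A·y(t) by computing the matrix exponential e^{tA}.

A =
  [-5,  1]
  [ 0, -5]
e^{tA} =
  [exp(-5*t), t*exp(-5*t)]
  [0, exp(-5*t)]

Strategy: write A = P · J · P⁻¹ where J is a Jordan canonical form, so e^{tA} = P · e^{tJ} · P⁻¹, and e^{tJ} can be computed block-by-block.

A has Jordan form
J =
  [-5,  1]
  [ 0, -5]
(up to reordering of blocks).

Per-block formulas:
  For a 2×2 Jordan block J_2(-5): exp(t · J_2(-5)) = e^(-5t)·(I + t·N), where N is the 2×2 nilpotent shift.

After assembling e^{tJ} and conjugating by P, we get:

e^{tA} =
  [exp(-5*t), t*exp(-5*t)]
  [0, exp(-5*t)]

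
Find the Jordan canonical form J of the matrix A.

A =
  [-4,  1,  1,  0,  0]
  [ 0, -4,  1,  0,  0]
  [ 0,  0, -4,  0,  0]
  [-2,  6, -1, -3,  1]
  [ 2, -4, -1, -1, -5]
J_3(-4) ⊕ J_2(-4)

The characteristic polynomial is
  det(x·I − A) = x^5 + 20*x^4 + 160*x^3 + 640*x^2 + 1280*x + 1024 = (x + 4)^5

Eigenvalues and multiplicities (the geometric multiplicity of λ is n − rank(A − λI), which equals the number of Jordan blocks for λ):
  λ = -4: algebraic multiplicity = 5, geometric multiplicity = 2

Determining the block sizes for each eigenvalue:
  λ = -4: with am = 5 and gm = 2, the partition is not yet determined (e.g. several partitions of 5 into 2 parts exist). Let N = A − (-4)·I. Computing rank(N^1) = 3, rank(N^2) = 1, rank(N^3) = 0; the number of blocks of size ≥ j is rank(N^{j−1}) − rank(N^j), giving [2, 2, 1]. So we have 1 block(s) of size 3, 1 block(s) of size 2 → block sizes [3, 2]

Assembling the blocks gives a Jordan form
J =
  [-4,  1,  0,  0,  0]
  [ 0, -4,  1,  0,  0]
  [ 0,  0, -4,  0,  0]
  [ 0,  0,  0, -4,  1]
  [ 0,  0,  0,  0, -4]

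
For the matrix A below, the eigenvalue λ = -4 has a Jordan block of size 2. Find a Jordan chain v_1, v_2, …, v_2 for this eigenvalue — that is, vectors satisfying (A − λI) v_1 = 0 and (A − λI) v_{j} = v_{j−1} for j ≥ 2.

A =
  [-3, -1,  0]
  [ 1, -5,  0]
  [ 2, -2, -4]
A Jordan chain for λ = -4 of length 2:
v_1 = (1, 1, 2)ᵀ
v_2 = (1, 0, 0)ᵀ

Let N = A − (-4)·I. We want v_2 with N^2 v_2 = 0 but N^1 v_2 ≠ 0; then v_{j-1} := N · v_j for j = 2, …, 2.

Pick v_2 = (1, 0, 0)ᵀ.
Then v_1 = N · v_2 = (1, 1, 2)ᵀ.

Sanity check: (A − (-4)·I) v_1 = (0, 0, 0)ᵀ = 0. ✓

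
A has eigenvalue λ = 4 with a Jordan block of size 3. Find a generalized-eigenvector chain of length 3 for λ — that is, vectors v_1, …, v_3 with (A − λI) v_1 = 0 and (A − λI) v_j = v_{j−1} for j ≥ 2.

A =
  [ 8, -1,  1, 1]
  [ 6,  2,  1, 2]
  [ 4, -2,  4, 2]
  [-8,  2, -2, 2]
A Jordan chain for λ = 4 of length 3:
v_1 = (6, 0, -12, -12)ᵀ
v_2 = (4, 6, 4, -8)ᵀ
v_3 = (1, 0, 0, 0)ᵀ

Let N = A − (4)·I. We want v_3 with N^3 v_3 = 0 but N^2 v_3 ≠ 0; then v_{j-1} := N · v_j for j = 3, …, 2.

Pick v_3 = (1, 0, 0, 0)ᵀ.
Then v_2 = N · v_3 = (4, 6, 4, -8)ᵀ.
Then v_1 = N · v_2 = (6, 0, -12, -12)ᵀ.

Sanity check: (A − (4)·I) v_1 = (0, 0, 0, 0)ᵀ = 0. ✓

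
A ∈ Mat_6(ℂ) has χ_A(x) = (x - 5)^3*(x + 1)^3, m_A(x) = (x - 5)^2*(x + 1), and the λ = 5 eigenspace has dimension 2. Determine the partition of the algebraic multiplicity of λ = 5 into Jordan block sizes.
Block sizes for λ = 5: [2, 1]

Step 1 — from the characteristic polynomial, algebraic multiplicity of λ = 5 is 3. From dim ker(A − (5)·I) = 2, there are exactly 2 Jordan blocks for λ = 5.
Step 2 — from the minimal polynomial, the factor (x − 5)^2 tells us the largest block for λ = 5 has size 2.
Step 3 — with total size 3, 2 blocks, and largest block 2, the block sizes (in nonincreasing order) are [2, 1].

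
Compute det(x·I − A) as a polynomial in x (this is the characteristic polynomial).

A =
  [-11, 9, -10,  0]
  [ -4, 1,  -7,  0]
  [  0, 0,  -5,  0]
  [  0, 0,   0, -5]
x^4 + 20*x^3 + 150*x^2 + 500*x + 625

Expanding det(x·I − A) (e.g. by cofactor expansion or by noting that A is similar to its Jordan form J, which has the same characteristic polynomial as A) gives
  χ_A(x) = x^4 + 20*x^3 + 150*x^2 + 500*x + 625
which factors as (x + 5)^4. The eigenvalues (with algebraic multiplicities) are λ = -5 with multiplicity 4.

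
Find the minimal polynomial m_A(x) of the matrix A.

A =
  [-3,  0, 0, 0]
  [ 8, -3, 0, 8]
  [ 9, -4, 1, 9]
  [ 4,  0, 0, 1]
x^3 + x^2 - 5*x + 3

The characteristic polynomial is χ_A(x) = (x - 1)^2*(x + 3)^2, so the eigenvalues are known. The minimal polynomial is
  m_A(x) = Π_λ (x − λ)^{k_λ}
where k_λ is the size of the *largest* Jordan block for λ (equivalently, the smallest k with (A − λI)^k v = 0 for every generalised eigenvector v of λ).

  λ = -3: largest Jordan block has size 1, contributing (x + 3)
  λ = 1: largest Jordan block has size 2, contributing (x − 1)^2

So m_A(x) = (x - 1)^2*(x + 3) = x^3 + x^2 - 5*x + 3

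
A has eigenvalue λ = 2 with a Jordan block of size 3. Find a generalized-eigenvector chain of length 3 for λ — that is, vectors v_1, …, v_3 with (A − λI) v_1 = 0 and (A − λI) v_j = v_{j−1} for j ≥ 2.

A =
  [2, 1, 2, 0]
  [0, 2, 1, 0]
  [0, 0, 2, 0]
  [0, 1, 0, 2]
A Jordan chain for λ = 2 of length 3:
v_1 = (1, 0, 0, 1)ᵀ
v_2 = (2, 1, 0, 0)ᵀ
v_3 = (0, 0, 1, 0)ᵀ

Let N = A − (2)·I. We want v_3 with N^3 v_3 = 0 but N^2 v_3 ≠ 0; then v_{j-1} := N · v_j for j = 3, …, 2.

Pick v_3 = (0, 0, 1, 0)ᵀ.
Then v_2 = N · v_3 = (2, 1, 0, 0)ᵀ.
Then v_1 = N · v_2 = (1, 0, 0, 1)ᵀ.

Sanity check: (A − (2)·I) v_1 = (0, 0, 0, 0)ᵀ = 0. ✓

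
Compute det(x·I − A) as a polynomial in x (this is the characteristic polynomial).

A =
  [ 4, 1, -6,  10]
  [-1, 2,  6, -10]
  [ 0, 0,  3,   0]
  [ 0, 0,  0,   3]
x^4 - 12*x^3 + 54*x^2 - 108*x + 81

Expanding det(x·I − A) (e.g. by cofactor expansion or by noting that A is similar to its Jordan form J, which has the same characteristic polynomial as A) gives
  χ_A(x) = x^4 - 12*x^3 + 54*x^2 - 108*x + 81
which factors as (x - 3)^4. The eigenvalues (with algebraic multiplicities) are λ = 3 with multiplicity 4.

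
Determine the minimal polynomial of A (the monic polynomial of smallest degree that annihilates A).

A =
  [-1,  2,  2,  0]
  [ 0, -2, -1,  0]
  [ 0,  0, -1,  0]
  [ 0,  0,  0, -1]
x^2 + 3*x + 2

The characteristic polynomial is χ_A(x) = (x + 1)^3*(x + 2), so the eigenvalues are known. The minimal polynomial is
  m_A(x) = Π_λ (x − λ)^{k_λ}
where k_λ is the size of the *largest* Jordan block for λ (equivalently, the smallest k with (A − λI)^k v = 0 for every generalised eigenvector v of λ).

  λ = -2: largest Jordan block has size 1, contributing (x + 2)
  λ = -1: largest Jordan block has size 1, contributing (x + 1)

So m_A(x) = (x + 1)*(x + 2) = x^2 + 3*x + 2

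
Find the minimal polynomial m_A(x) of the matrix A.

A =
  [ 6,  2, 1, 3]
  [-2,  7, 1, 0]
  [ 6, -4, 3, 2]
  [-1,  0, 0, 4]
x^3 - 15*x^2 + 75*x - 125

The characteristic polynomial is χ_A(x) = (x - 5)^4, so the eigenvalues are known. The minimal polynomial is
  m_A(x) = Π_λ (x − λ)^{k_λ}
where k_λ is the size of the *largest* Jordan block for λ (equivalently, the smallest k with (A − λI)^k v = 0 for every generalised eigenvector v of λ).

  λ = 5: largest Jordan block has size 3, contributing (x − 5)^3

So m_A(x) = (x - 5)^3 = x^3 - 15*x^2 + 75*x - 125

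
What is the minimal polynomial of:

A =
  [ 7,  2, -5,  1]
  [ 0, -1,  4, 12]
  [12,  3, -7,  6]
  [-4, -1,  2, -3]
x^2 + 2*x + 1

The characteristic polynomial is χ_A(x) = (x + 1)^4, so the eigenvalues are known. The minimal polynomial is
  m_A(x) = Π_λ (x − λ)^{k_λ}
where k_λ is the size of the *largest* Jordan block for λ (equivalently, the smallest k with (A − λI)^k v = 0 for every generalised eigenvector v of λ).

  λ = -1: largest Jordan block has size 2, contributing (x + 1)^2

So m_A(x) = (x + 1)^2 = x^2 + 2*x + 1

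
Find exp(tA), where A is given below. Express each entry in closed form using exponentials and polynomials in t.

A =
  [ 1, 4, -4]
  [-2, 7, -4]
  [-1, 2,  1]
e^{tA} =
  [-2*t*exp(3*t) + exp(3*t), 4*t*exp(3*t), -4*t*exp(3*t)]
  [-2*t*exp(3*t), 4*t*exp(3*t) + exp(3*t), -4*t*exp(3*t)]
  [-t*exp(3*t), 2*t*exp(3*t), -2*t*exp(3*t) + exp(3*t)]

Strategy: write A = P · J · P⁻¹ where J is a Jordan canonical form, so e^{tA} = P · e^{tJ} · P⁻¹, and e^{tJ} can be computed block-by-block.

A has Jordan form
J =
  [3, 1, 0]
  [0, 3, 0]
  [0, 0, 3]
(up to reordering of blocks).

Per-block formulas:
  For a 2×2 Jordan block J_2(3): exp(t · J_2(3)) = e^(3t)·(I + t·N), where N is the 2×2 nilpotent shift.
  For a 1×1 block at λ = 3: exp(t · [3]) = [e^(3t)].

After assembling e^{tJ} and conjugating by P, we get:

e^{tA} =
  [-2*t*exp(3*t) + exp(3*t), 4*t*exp(3*t), -4*t*exp(3*t)]
  [-2*t*exp(3*t), 4*t*exp(3*t) + exp(3*t), -4*t*exp(3*t)]
  [-t*exp(3*t), 2*t*exp(3*t), -2*t*exp(3*t) + exp(3*t)]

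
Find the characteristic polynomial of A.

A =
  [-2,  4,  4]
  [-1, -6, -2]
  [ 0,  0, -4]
x^3 + 12*x^2 + 48*x + 64

Expanding det(x·I − A) (e.g. by cofactor expansion or by noting that A is similar to its Jordan form J, which has the same characteristic polynomial as A) gives
  χ_A(x) = x^3 + 12*x^2 + 48*x + 64
which factors as (x + 4)^3. The eigenvalues (with algebraic multiplicities) are λ = -4 with multiplicity 3.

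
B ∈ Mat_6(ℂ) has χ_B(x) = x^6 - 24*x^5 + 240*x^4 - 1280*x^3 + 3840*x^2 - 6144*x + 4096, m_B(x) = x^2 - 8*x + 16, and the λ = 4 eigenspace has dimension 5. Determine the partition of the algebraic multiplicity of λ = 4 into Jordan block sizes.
Block sizes for λ = 4: [2, 1, 1, 1, 1]

Step 1 — from the characteristic polynomial, algebraic multiplicity of λ = 4 is 6. From dim ker(B − (4)·I) = 5, there are exactly 5 Jordan blocks for λ = 4.
Step 2 — from the minimal polynomial, the factor (x − 4)^2 tells us the largest block for λ = 4 has size 2.
Step 3 — with total size 6, 5 blocks, and largest block 2, the block sizes (in nonincreasing order) are [2, 1, 1, 1, 1].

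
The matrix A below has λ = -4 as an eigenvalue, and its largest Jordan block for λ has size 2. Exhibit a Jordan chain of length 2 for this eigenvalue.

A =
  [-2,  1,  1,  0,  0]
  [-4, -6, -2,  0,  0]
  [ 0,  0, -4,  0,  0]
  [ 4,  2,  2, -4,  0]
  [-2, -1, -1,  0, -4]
A Jordan chain for λ = -4 of length 2:
v_1 = (2, -4, 0, 4, -2)ᵀ
v_2 = (1, 0, 0, 0, 0)ᵀ

Let N = A − (-4)·I. We want v_2 with N^2 v_2 = 0 but N^1 v_2 ≠ 0; then v_{j-1} := N · v_j for j = 2, …, 2.

Pick v_2 = (1, 0, 0, 0, 0)ᵀ.
Then v_1 = N · v_2 = (2, -4, 0, 4, -2)ᵀ.

Sanity check: (A − (-4)·I) v_1 = (0, 0, 0, 0, 0)ᵀ = 0. ✓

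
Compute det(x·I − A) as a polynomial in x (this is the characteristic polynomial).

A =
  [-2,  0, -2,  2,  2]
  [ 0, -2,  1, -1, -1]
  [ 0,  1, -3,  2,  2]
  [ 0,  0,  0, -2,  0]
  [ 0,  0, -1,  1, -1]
x^5 + 10*x^4 + 40*x^3 + 80*x^2 + 80*x + 32

Expanding det(x·I − A) (e.g. by cofactor expansion or by noting that A is similar to its Jordan form J, which has the same characteristic polynomial as A) gives
  χ_A(x) = x^5 + 10*x^4 + 40*x^3 + 80*x^2 + 80*x + 32
which factors as (x + 2)^5. The eigenvalues (with algebraic multiplicities) are λ = -2 with multiplicity 5.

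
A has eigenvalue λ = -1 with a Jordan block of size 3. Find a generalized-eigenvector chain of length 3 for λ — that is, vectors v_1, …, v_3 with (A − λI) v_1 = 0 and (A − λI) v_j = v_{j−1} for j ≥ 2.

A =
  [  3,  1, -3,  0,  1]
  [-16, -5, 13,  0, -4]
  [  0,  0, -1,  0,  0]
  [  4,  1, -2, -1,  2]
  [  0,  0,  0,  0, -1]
A Jordan chain for λ = -1 of length 3:
v_1 = (1, -4, 0, 1, 0)ᵀ
v_2 = (-3, 13, 0, -2, 0)ᵀ
v_3 = (0, 0, 1, 0, 0)ᵀ

Let N = A − (-1)·I. We want v_3 with N^3 v_3 = 0 but N^2 v_3 ≠ 0; then v_{j-1} := N · v_j for j = 3, …, 2.

Pick v_3 = (0, 0, 1, 0, 0)ᵀ.
Then v_2 = N · v_3 = (-3, 13, 0, -2, 0)ᵀ.
Then v_1 = N · v_2 = (1, -4, 0, 1, 0)ᵀ.

Sanity check: (A − (-1)·I) v_1 = (0, 0, 0, 0, 0)ᵀ = 0. ✓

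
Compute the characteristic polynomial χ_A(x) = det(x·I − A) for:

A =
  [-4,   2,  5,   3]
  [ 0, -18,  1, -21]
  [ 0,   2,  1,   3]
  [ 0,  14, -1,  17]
x^4 + 4*x^3 - 12*x^2 - 32*x + 64

Expanding det(x·I − A) (e.g. by cofactor expansion or by noting that A is similar to its Jordan form J, which has the same characteristic polynomial as A) gives
  χ_A(x) = x^4 + 4*x^3 - 12*x^2 - 32*x + 64
which factors as (x - 2)^2*(x + 4)^2. The eigenvalues (with algebraic multiplicities) are λ = -4 with multiplicity 2, λ = 2 with multiplicity 2.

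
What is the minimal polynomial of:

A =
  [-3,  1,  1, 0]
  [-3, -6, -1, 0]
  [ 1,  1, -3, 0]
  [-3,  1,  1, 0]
x^4 + 12*x^3 + 48*x^2 + 64*x

The characteristic polynomial is χ_A(x) = x*(x + 4)^3, so the eigenvalues are known. The minimal polynomial is
  m_A(x) = Π_λ (x − λ)^{k_λ}
where k_λ is the size of the *largest* Jordan block for λ (equivalently, the smallest k with (A − λI)^k v = 0 for every generalised eigenvector v of λ).

  λ = -4: largest Jordan block has size 3, contributing (x + 4)^3
  λ = 0: largest Jordan block has size 1, contributing (x − 0)

So m_A(x) = x*(x + 4)^3 = x^4 + 12*x^3 + 48*x^2 + 64*x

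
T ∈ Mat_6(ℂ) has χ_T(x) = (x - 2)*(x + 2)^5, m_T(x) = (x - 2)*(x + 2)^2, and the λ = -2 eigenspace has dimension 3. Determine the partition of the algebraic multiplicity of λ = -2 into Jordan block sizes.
Block sizes for λ = -2: [2, 2, 1]

Step 1 — from the characteristic polynomial, algebraic multiplicity of λ = -2 is 5. From dim ker(T − (-2)·I) = 3, there are exactly 3 Jordan blocks for λ = -2.
Step 2 — from the minimal polynomial, the factor (x + 2)^2 tells us the largest block for λ = -2 has size 2.
Step 3 — with total size 5, 3 blocks, and largest block 2, the block sizes (in nonincreasing order) are [2, 2, 1].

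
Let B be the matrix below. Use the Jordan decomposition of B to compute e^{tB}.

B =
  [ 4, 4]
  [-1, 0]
e^{tB} =
  [2*t*exp(2*t) + exp(2*t), 4*t*exp(2*t)]
  [-t*exp(2*t), -2*t*exp(2*t) + exp(2*t)]

Strategy: write B = P · J · P⁻¹ where J is a Jordan canonical form, so e^{tB} = P · e^{tJ} · P⁻¹, and e^{tJ} can be computed block-by-block.

B has Jordan form
J =
  [2, 1]
  [0, 2]
(up to reordering of blocks).

Per-block formulas:
  For a 2×2 Jordan block J_2(2): exp(t · J_2(2)) = e^(2t)·(I + t·N), where N is the 2×2 nilpotent shift.

After assembling e^{tJ} and conjugating by P, we get:

e^{tB} =
  [2*t*exp(2*t) + exp(2*t), 4*t*exp(2*t)]
  [-t*exp(2*t), -2*t*exp(2*t) + exp(2*t)]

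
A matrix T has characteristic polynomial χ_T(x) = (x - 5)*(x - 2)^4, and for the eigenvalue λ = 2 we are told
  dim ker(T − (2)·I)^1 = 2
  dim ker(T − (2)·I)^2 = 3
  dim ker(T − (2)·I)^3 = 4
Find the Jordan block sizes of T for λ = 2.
Block sizes for λ = 2: [3, 1]

From the dimensions of kernels of powers, the number of Jordan blocks of size at least j is d_j − d_{j−1} where d_j = dim ker(N^j) (with d_0 = 0). Computing the differences gives [2, 1, 1].
The number of blocks of size exactly k is (#blocks of size ≥ k) − (#blocks of size ≥ k + 1), so the partition is: 1 block(s) of size 1, 1 block(s) of size 3.
In nonincreasing order the block sizes are [3, 1].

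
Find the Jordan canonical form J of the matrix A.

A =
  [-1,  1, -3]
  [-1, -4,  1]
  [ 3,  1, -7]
J_3(-4)

The characteristic polynomial is
  det(x·I − A) = x^3 + 12*x^2 + 48*x + 64 = (x + 4)^3

Eigenvalues and multiplicities (the geometric multiplicity of λ is n − rank(A − λI), which equals the number of Jordan blocks for λ):
  λ = -4: algebraic multiplicity = 3, geometric multiplicity = 1

Determining the block sizes for each eigenvalue:
  λ = -4: one block (gm = 1), so the single block has size am = 3 → block sizes [3]

Assembling the blocks gives a Jordan form
J =
  [-4,  1,  0]
  [ 0, -4,  1]
  [ 0,  0, -4]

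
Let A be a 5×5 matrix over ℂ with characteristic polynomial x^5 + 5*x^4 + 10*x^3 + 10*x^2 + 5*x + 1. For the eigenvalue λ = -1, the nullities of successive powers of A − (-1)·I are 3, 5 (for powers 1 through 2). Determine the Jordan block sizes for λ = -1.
Block sizes for λ = -1: [2, 2, 1]

From the dimensions of kernels of powers, the number of Jordan blocks of size at least j is d_j − d_{j−1} where d_j = dim ker(N^j) (with d_0 = 0). Computing the differences gives [3, 2].
The number of blocks of size exactly k is (#blocks of size ≥ k) − (#blocks of size ≥ k + 1), so the partition is: 1 block(s) of size 1, 2 block(s) of size 2.
In nonincreasing order the block sizes are [2, 2, 1].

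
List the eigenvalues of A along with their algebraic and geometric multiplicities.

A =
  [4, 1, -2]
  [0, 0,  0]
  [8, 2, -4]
λ = 0: alg = 3, geom = 2

Step 1 — factor the characteristic polynomial to read off the algebraic multiplicities:
  χ_A(x) = x^3

Step 2 — compute geometric multiplicities via the rank-nullity identity g(λ) = n − rank(A − λI):
  rank(A − (0)·I) = 1, so dim ker(A − (0)·I) = n − 1 = 2

Summary:
  λ = 0: algebraic multiplicity = 3, geometric multiplicity = 2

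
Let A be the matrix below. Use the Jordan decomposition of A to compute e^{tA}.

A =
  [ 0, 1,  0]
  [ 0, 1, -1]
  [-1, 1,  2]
e^{tA} =
  [t^2*exp(t)/2 - t*exp(t) + exp(t), -t^2*exp(t)/2 + t*exp(t), -t^2*exp(t)/2]
  [t^2*exp(t)/2, -t^2*exp(t)/2 + exp(t), -t^2*exp(t)/2 - t*exp(t)]
  [-t*exp(t), t*exp(t), t*exp(t) + exp(t)]

Strategy: write A = P · J · P⁻¹ where J is a Jordan canonical form, so e^{tA} = P · e^{tJ} · P⁻¹, and e^{tJ} can be computed block-by-block.

A has Jordan form
J =
  [1, 1, 0]
  [0, 1, 1]
  [0, 0, 1]
(up to reordering of blocks).

Per-block formulas:
  For a 3×3 Jordan block J_3(1): exp(t · J_3(1)) = e^(1t)·(I + t·N + (t^2/2)·N^2), where N is the 3×3 nilpotent shift.

After assembling e^{tJ} and conjugating by P, we get:

e^{tA} =
  [t^2*exp(t)/2 - t*exp(t) + exp(t), -t^2*exp(t)/2 + t*exp(t), -t^2*exp(t)/2]
  [t^2*exp(t)/2, -t^2*exp(t)/2 + exp(t), -t^2*exp(t)/2 - t*exp(t)]
  [-t*exp(t), t*exp(t), t*exp(t) + exp(t)]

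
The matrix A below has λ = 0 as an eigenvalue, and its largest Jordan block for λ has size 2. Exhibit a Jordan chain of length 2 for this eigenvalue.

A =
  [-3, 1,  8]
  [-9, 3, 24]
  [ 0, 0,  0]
A Jordan chain for λ = 0 of length 2:
v_1 = (-3, -9, 0)ᵀ
v_2 = (1, 0, 0)ᵀ

Let N = A − (0)·I. We want v_2 with N^2 v_2 = 0 but N^1 v_2 ≠ 0; then v_{j-1} := N · v_j for j = 2, …, 2.

Pick v_2 = (1, 0, 0)ᵀ.
Then v_1 = N · v_2 = (-3, -9, 0)ᵀ.

Sanity check: (A − (0)·I) v_1 = (0, 0, 0)ᵀ = 0. ✓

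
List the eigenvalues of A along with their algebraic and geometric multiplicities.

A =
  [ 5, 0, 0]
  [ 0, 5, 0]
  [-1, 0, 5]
λ = 5: alg = 3, geom = 2

Step 1 — factor the characteristic polynomial to read off the algebraic multiplicities:
  χ_A(x) = (x - 5)^3

Step 2 — compute geometric multiplicities via the rank-nullity identity g(λ) = n − rank(A − λI):
  rank(A − (5)·I) = 1, so dim ker(A − (5)·I) = n − 1 = 2

Summary:
  λ = 5: algebraic multiplicity = 3, geometric multiplicity = 2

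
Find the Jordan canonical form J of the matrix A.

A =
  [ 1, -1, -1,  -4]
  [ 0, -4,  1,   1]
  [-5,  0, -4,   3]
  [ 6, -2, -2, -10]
J_3(-5) ⊕ J_1(-2)

The characteristic polynomial is
  det(x·I − A) = x^4 + 17*x^3 + 105*x^2 + 275*x + 250 = (x + 2)*(x + 5)^3

Eigenvalues and multiplicities (the geometric multiplicity of λ is n − rank(A − λI), which equals the number of Jordan blocks for λ):
  λ = -5: algebraic multiplicity = 3, geometric multiplicity = 1
  λ = -2: algebraic multiplicity = 1, geometric multiplicity = 1

Determining the block sizes for each eigenvalue:
  λ = -5: one block (gm = 1), so the single block has size am = 3 → block sizes [3]
  λ = -2: one block (gm = 1), so the single block has size am = 1 → block sizes [1]

Assembling the blocks gives a Jordan form
J =
  [-5,  1,  0,  0]
  [ 0, -5,  1,  0]
  [ 0,  0, -5,  0]
  [ 0,  0,  0, -2]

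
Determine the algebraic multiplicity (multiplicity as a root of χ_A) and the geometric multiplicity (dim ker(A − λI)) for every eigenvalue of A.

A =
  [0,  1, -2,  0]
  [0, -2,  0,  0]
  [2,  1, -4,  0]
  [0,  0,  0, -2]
λ = -2: alg = 4, geom = 3

Step 1 — factor the characteristic polynomial to read off the algebraic multiplicities:
  χ_A(x) = (x + 2)^4

Step 2 — compute geometric multiplicities via the rank-nullity identity g(λ) = n − rank(A − λI):
  rank(A − (-2)·I) = 1, so dim ker(A − (-2)·I) = n − 1 = 3

Summary:
  λ = -2: algebraic multiplicity = 4, geometric multiplicity = 3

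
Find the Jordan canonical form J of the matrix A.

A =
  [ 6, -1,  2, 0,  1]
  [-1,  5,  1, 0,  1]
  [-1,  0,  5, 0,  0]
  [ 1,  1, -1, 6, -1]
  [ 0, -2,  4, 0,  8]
J_3(6) ⊕ J_1(6) ⊕ J_1(6)

The characteristic polynomial is
  det(x·I − A) = x^5 - 30*x^4 + 360*x^3 - 2160*x^2 + 6480*x - 7776 = (x - 6)^5

Eigenvalues and multiplicities (the geometric multiplicity of λ is n − rank(A − λI), which equals the number of Jordan blocks for λ):
  λ = 6: algebraic multiplicity = 5, geometric multiplicity = 3

Determining the block sizes for each eigenvalue:
  λ = 6: with am = 5 and gm = 3, the partition is not yet determined (e.g. several partitions of 5 into 3 parts exist). Let N = A − (6)·I. Computing rank(N^1) = 2, rank(N^2) = 1, rank(N^3) = 0; the number of blocks of size ≥ j is rank(N^{j−1}) − rank(N^j), giving [3, 1, 1]. So we have 1 block(s) of size 3, 2 block(s) of size 1 → block sizes [3, 1, 1]

Assembling the blocks gives a Jordan form
J =
  [6, 1, 0, 0, 0]
  [0, 6, 1, 0, 0]
  [0, 0, 6, 0, 0]
  [0, 0, 0, 6, 0]
  [0, 0, 0, 0, 6]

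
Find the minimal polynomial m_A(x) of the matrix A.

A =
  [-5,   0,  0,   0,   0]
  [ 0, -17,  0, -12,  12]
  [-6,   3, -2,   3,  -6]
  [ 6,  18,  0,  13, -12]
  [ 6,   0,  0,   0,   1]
x^3 + 6*x^2 + 3*x - 10

The characteristic polynomial is χ_A(x) = (x - 1)^2*(x + 2)*(x + 5)^2, so the eigenvalues are known. The minimal polynomial is
  m_A(x) = Π_λ (x − λ)^{k_λ}
where k_λ is the size of the *largest* Jordan block for λ (equivalently, the smallest k with (A − λI)^k v = 0 for every generalised eigenvector v of λ).

  λ = -5: largest Jordan block has size 1, contributing (x + 5)
  λ = -2: largest Jordan block has size 1, contributing (x + 2)
  λ = 1: largest Jordan block has size 1, contributing (x − 1)

So m_A(x) = (x - 1)*(x + 2)*(x + 5) = x^3 + 6*x^2 + 3*x - 10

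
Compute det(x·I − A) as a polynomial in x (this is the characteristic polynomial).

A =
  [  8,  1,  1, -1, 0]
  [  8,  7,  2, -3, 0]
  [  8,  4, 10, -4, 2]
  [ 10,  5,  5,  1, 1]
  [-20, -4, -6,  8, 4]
x^5 - 30*x^4 + 360*x^3 - 2160*x^2 + 6480*x - 7776

Expanding det(x·I − A) (e.g. by cofactor expansion or by noting that A is similar to its Jordan form J, which has the same characteristic polynomial as A) gives
  χ_A(x) = x^5 - 30*x^4 + 360*x^3 - 2160*x^2 + 6480*x - 7776
which factors as (x - 6)^5. The eigenvalues (with algebraic multiplicities) are λ = 6 with multiplicity 5.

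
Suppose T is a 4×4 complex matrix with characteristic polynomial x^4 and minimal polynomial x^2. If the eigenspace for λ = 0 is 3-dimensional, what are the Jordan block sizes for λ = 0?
Block sizes for λ = 0: [2, 1, 1]

Step 1 — from the characteristic polynomial, algebraic multiplicity of λ = 0 is 4. From dim ker(T − (0)·I) = 3, there are exactly 3 Jordan blocks for λ = 0.
Step 2 — from the minimal polynomial, the factor (x − 0)^2 tells us the largest block for λ = 0 has size 2.
Step 3 — with total size 4, 3 blocks, and largest block 2, the block sizes (in nonincreasing order) are [2, 1, 1].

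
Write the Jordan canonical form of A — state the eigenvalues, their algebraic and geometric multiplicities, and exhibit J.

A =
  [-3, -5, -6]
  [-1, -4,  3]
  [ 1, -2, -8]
J_3(-5)

The characteristic polynomial is
  det(x·I − A) = x^3 + 15*x^2 + 75*x + 125 = (x + 5)^3

Eigenvalues and multiplicities (the geometric multiplicity of λ is n − rank(A − λI), which equals the number of Jordan blocks for λ):
  λ = -5: algebraic multiplicity = 3, geometric multiplicity = 1

Determining the block sizes for each eigenvalue:
  λ = -5: one block (gm = 1), so the single block has size am = 3 → block sizes [3]

Assembling the blocks gives a Jordan form
J =
  [-5,  1,  0]
  [ 0, -5,  1]
  [ 0,  0, -5]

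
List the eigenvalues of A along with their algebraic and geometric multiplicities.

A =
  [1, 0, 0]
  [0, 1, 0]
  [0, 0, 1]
λ = 1: alg = 3, geom = 3

Step 1 — factor the characteristic polynomial to read off the algebraic multiplicities:
  χ_A(x) = (x - 1)^3

Step 2 — compute geometric multiplicities via the rank-nullity identity g(λ) = n − rank(A − λI):
  rank(A − (1)·I) = 0, so dim ker(A − (1)·I) = n − 0 = 3

Summary:
  λ = 1: algebraic multiplicity = 3, geometric multiplicity = 3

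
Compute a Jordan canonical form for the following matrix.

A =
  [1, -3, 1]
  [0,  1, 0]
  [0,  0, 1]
J_2(1) ⊕ J_1(1)

The characteristic polynomial is
  det(x·I − A) = x^3 - 3*x^2 + 3*x - 1 = (x - 1)^3

Eigenvalues and multiplicities (the geometric multiplicity of λ is n − rank(A − λI), which equals the number of Jordan blocks for λ):
  λ = 1: algebraic multiplicity = 3, geometric multiplicity = 2

Determining the block sizes for each eigenvalue:
  λ = 1: 2 blocks summing to 3 forces exactly one block of size 2 and the rest size 1 → block sizes [2, 1]

Assembling the blocks gives a Jordan form
J =
  [1, 1, 0]
  [0, 1, 0]
  [0, 0, 1]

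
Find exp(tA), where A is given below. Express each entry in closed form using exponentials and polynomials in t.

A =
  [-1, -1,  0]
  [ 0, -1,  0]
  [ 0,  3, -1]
e^{tA} =
  [exp(-t), -t*exp(-t), 0]
  [0, exp(-t), 0]
  [0, 3*t*exp(-t), exp(-t)]

Strategy: write A = P · J · P⁻¹ where J is a Jordan canonical form, so e^{tA} = P · e^{tJ} · P⁻¹, and e^{tJ} can be computed block-by-block.

A has Jordan form
J =
  [-1,  1,  0]
  [ 0, -1,  0]
  [ 0,  0, -1]
(up to reordering of blocks).

Per-block formulas:
  For a 2×2 Jordan block J_2(-1): exp(t · J_2(-1)) = e^(-1t)·(I + t·N), where N is the 2×2 nilpotent shift.
  For a 1×1 block at λ = -1: exp(t · [-1]) = [e^(-1t)].

After assembling e^{tJ} and conjugating by P, we get:

e^{tA} =
  [exp(-t), -t*exp(-t), 0]
  [0, exp(-t), 0]
  [0, 3*t*exp(-t), exp(-t)]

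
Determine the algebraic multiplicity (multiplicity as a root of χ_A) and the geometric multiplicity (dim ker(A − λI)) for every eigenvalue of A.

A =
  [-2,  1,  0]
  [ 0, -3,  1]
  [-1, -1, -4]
λ = -3: alg = 3, geom = 1

Step 1 — factor the characteristic polynomial to read off the algebraic multiplicities:
  χ_A(x) = (x + 3)^3

Step 2 — compute geometric multiplicities via the rank-nullity identity g(λ) = n − rank(A − λI):
  rank(A − (-3)·I) = 2, so dim ker(A − (-3)·I) = n − 2 = 1

Summary:
  λ = -3: algebraic multiplicity = 3, geometric multiplicity = 1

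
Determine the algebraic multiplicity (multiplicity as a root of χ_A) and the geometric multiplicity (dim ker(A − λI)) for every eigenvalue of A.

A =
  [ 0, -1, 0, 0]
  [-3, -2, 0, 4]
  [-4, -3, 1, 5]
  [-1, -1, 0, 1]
λ = -1: alg = 2, geom = 1; λ = 1: alg = 2, geom = 1

Step 1 — factor the characteristic polynomial to read off the algebraic multiplicities:
  χ_A(x) = (x - 1)^2*(x + 1)^2

Step 2 — compute geometric multiplicities via the rank-nullity identity g(λ) = n − rank(A − λI):
  rank(A − (-1)·I) = 3, so dim ker(A − (-1)·I) = n − 3 = 1
  rank(A − (1)·I) = 3, so dim ker(A − (1)·I) = n − 3 = 1

Summary:
  λ = -1: algebraic multiplicity = 2, geometric multiplicity = 1
  λ = 1: algebraic multiplicity = 2, geometric multiplicity = 1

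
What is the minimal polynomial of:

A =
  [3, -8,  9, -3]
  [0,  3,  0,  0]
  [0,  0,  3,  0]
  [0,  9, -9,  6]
x^3 - 12*x^2 + 45*x - 54

The characteristic polynomial is χ_A(x) = (x - 6)*(x - 3)^3, so the eigenvalues are known. The minimal polynomial is
  m_A(x) = Π_λ (x − λ)^{k_λ}
where k_λ is the size of the *largest* Jordan block for λ (equivalently, the smallest k with (A − λI)^k v = 0 for every generalised eigenvector v of λ).

  λ = 3: largest Jordan block has size 2, contributing (x − 3)^2
  λ = 6: largest Jordan block has size 1, contributing (x − 6)

So m_A(x) = (x - 6)*(x - 3)^2 = x^3 - 12*x^2 + 45*x - 54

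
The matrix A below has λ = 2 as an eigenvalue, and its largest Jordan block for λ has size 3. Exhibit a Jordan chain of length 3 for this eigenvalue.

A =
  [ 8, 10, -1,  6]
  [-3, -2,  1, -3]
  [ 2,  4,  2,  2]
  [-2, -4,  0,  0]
A Jordan chain for λ = 2 of length 3:
v_1 = (-8, 2, -4, 4)ᵀ
v_2 = (6, -3, 2, -2)ᵀ
v_3 = (1, 0, 0, 0)ᵀ

Let N = A − (2)·I. We want v_3 with N^3 v_3 = 0 but N^2 v_3 ≠ 0; then v_{j-1} := N · v_j for j = 3, …, 2.

Pick v_3 = (1, 0, 0, 0)ᵀ.
Then v_2 = N · v_3 = (6, -3, 2, -2)ᵀ.
Then v_1 = N · v_2 = (-8, 2, -4, 4)ᵀ.

Sanity check: (A − (2)·I) v_1 = (0, 0, 0, 0)ᵀ = 0. ✓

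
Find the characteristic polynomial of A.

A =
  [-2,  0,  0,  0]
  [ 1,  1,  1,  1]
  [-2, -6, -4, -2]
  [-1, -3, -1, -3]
x^4 + 8*x^3 + 24*x^2 + 32*x + 16

Expanding det(x·I − A) (e.g. by cofactor expansion or by noting that A is similar to its Jordan form J, which has the same characteristic polynomial as A) gives
  χ_A(x) = x^4 + 8*x^3 + 24*x^2 + 32*x + 16
which factors as (x + 2)^4. The eigenvalues (with algebraic multiplicities) are λ = -2 with multiplicity 4.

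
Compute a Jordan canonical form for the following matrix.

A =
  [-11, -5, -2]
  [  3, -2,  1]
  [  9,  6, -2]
J_3(-5)

The characteristic polynomial is
  det(x·I − A) = x^3 + 15*x^2 + 75*x + 125 = (x + 5)^3

Eigenvalues and multiplicities (the geometric multiplicity of λ is n − rank(A − λI), which equals the number of Jordan blocks for λ):
  λ = -5: algebraic multiplicity = 3, geometric multiplicity = 1

Determining the block sizes for each eigenvalue:
  λ = -5: one block (gm = 1), so the single block has size am = 3 → block sizes [3]

Assembling the blocks gives a Jordan form
J =
  [-5,  1,  0]
  [ 0, -5,  1]
  [ 0,  0, -5]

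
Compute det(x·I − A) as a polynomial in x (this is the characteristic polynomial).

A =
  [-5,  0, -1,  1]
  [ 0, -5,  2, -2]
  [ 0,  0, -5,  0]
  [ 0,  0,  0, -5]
x^4 + 20*x^3 + 150*x^2 + 500*x + 625

Expanding det(x·I − A) (e.g. by cofactor expansion or by noting that A is similar to its Jordan form J, which has the same characteristic polynomial as A) gives
  χ_A(x) = x^4 + 20*x^3 + 150*x^2 + 500*x + 625
which factors as (x + 5)^4. The eigenvalues (with algebraic multiplicities) are λ = -5 with multiplicity 4.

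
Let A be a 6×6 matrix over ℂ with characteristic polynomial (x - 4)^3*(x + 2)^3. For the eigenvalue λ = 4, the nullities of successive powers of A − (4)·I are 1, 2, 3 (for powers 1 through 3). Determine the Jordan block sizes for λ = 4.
Block sizes for λ = 4: [3]

From the dimensions of kernels of powers, the number of Jordan blocks of size at least j is d_j − d_{j−1} where d_j = dim ker(N^j) (with d_0 = 0). Computing the differences gives [1, 1, 1].
The number of blocks of size exactly k is (#blocks of size ≥ k) − (#blocks of size ≥ k + 1), so the partition is: 1 block(s) of size 3.
In nonincreasing order the block sizes are [3].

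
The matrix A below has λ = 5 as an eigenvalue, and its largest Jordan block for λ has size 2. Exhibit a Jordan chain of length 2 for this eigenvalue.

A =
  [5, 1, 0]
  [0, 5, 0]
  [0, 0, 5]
A Jordan chain for λ = 5 of length 2:
v_1 = (1, 0, 0)ᵀ
v_2 = (0, 1, 0)ᵀ

Let N = A − (5)·I. We want v_2 with N^2 v_2 = 0 but N^1 v_2 ≠ 0; then v_{j-1} := N · v_j for j = 2, …, 2.

Pick v_2 = (0, 1, 0)ᵀ.
Then v_1 = N · v_2 = (1, 0, 0)ᵀ.

Sanity check: (A − (5)·I) v_1 = (0, 0, 0)ᵀ = 0. ✓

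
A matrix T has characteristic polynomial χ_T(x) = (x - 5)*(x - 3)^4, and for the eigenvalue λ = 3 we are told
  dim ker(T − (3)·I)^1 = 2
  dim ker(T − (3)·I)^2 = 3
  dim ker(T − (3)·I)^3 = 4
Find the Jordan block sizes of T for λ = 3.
Block sizes for λ = 3: [3, 1]

From the dimensions of kernels of powers, the number of Jordan blocks of size at least j is d_j − d_{j−1} where d_j = dim ker(N^j) (with d_0 = 0). Computing the differences gives [2, 1, 1].
The number of blocks of size exactly k is (#blocks of size ≥ k) − (#blocks of size ≥ k + 1), so the partition is: 1 block(s) of size 1, 1 block(s) of size 3.
In nonincreasing order the block sizes are [3, 1].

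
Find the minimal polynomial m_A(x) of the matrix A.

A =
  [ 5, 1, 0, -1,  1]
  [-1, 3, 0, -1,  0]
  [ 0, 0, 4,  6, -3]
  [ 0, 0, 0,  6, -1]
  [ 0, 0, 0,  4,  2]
x^2 - 8*x + 16

The characteristic polynomial is χ_A(x) = (x - 4)^5, so the eigenvalues are known. The minimal polynomial is
  m_A(x) = Π_λ (x − λ)^{k_λ}
where k_λ is the size of the *largest* Jordan block for λ (equivalently, the smallest k with (A − λI)^k v = 0 for every generalised eigenvector v of λ).

  λ = 4: largest Jordan block has size 2, contributing (x − 4)^2

So m_A(x) = (x - 4)^2 = x^2 - 8*x + 16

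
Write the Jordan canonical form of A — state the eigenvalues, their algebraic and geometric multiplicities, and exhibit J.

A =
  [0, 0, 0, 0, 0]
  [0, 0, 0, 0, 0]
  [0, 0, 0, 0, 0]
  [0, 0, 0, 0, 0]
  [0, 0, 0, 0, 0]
J_1(0) ⊕ J_1(0) ⊕ J_1(0) ⊕ J_1(0) ⊕ J_1(0)

The characteristic polynomial is
  det(x·I − A) = x^5

Eigenvalues and multiplicities (the geometric multiplicity of λ is n − rank(A − λI), which equals the number of Jordan blocks for λ):
  λ = 0: algebraic multiplicity = 5, geometric multiplicity = 5

Determining the block sizes for each eigenvalue:
  λ = 0: gm = am = 5, so every block has size 1 → block sizes [1, 1, 1, 1, 1]

Assembling the blocks gives a Jordan form
J =
  [0, 0, 0, 0, 0]
  [0, 0, 0, 0, 0]
  [0, 0, 0, 0, 0]
  [0, 0, 0, 0, 0]
  [0, 0, 0, 0, 0]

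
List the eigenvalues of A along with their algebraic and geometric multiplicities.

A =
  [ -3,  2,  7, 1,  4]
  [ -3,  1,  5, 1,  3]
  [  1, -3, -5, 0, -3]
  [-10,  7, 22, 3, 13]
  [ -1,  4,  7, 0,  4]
λ = 0: alg = 5, geom = 2

Step 1 — factor the characteristic polynomial to read off the algebraic multiplicities:
  χ_A(x) = x^5

Step 2 — compute geometric multiplicities via the rank-nullity identity g(λ) = n − rank(A − λI):
  rank(A − (0)·I) = 3, so dim ker(A − (0)·I) = n − 3 = 2

Summary:
  λ = 0: algebraic multiplicity = 5, geometric multiplicity = 2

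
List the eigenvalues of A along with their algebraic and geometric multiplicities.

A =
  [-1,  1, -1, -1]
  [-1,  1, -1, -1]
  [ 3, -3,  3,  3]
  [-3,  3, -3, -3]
λ = 0: alg = 4, geom = 3

Step 1 — factor the characteristic polynomial to read off the algebraic multiplicities:
  χ_A(x) = x^4

Step 2 — compute geometric multiplicities via the rank-nullity identity g(λ) = n − rank(A − λI):
  rank(A − (0)·I) = 1, so dim ker(A − (0)·I) = n − 1 = 3

Summary:
  λ = 0: algebraic multiplicity = 4, geometric multiplicity = 3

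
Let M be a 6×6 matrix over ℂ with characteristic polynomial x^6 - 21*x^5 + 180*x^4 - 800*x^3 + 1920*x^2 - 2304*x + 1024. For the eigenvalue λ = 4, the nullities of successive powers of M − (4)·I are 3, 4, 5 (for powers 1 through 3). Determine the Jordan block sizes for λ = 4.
Block sizes for λ = 4: [3, 1, 1]

From the dimensions of kernels of powers, the number of Jordan blocks of size at least j is d_j − d_{j−1} where d_j = dim ker(N^j) (with d_0 = 0). Computing the differences gives [3, 1, 1].
The number of blocks of size exactly k is (#blocks of size ≥ k) − (#blocks of size ≥ k + 1), so the partition is: 2 block(s) of size 1, 1 block(s) of size 3.
In nonincreasing order the block sizes are [3, 1, 1].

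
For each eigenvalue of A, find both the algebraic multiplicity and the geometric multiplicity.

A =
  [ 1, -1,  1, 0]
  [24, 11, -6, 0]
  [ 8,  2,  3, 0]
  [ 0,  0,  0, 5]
λ = 5: alg = 4, geom = 3

Step 1 — factor the characteristic polynomial to read off the algebraic multiplicities:
  χ_A(x) = (x - 5)^4

Step 2 — compute geometric multiplicities via the rank-nullity identity g(λ) = n − rank(A − λI):
  rank(A − (5)·I) = 1, so dim ker(A − (5)·I) = n − 1 = 3

Summary:
  λ = 5: algebraic multiplicity = 4, geometric multiplicity = 3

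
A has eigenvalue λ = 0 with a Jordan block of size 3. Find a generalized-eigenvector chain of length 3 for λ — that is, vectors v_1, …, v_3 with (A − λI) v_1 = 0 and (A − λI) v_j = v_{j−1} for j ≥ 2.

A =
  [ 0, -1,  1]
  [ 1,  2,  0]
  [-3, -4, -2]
A Jordan chain for λ = 0 of length 3:
v_1 = (-4, 2, 2)ᵀ
v_2 = (0, 1, -3)ᵀ
v_3 = (1, 0, 0)ᵀ

Let N = A − (0)·I. We want v_3 with N^3 v_3 = 0 but N^2 v_3 ≠ 0; then v_{j-1} := N · v_j for j = 3, …, 2.

Pick v_3 = (1, 0, 0)ᵀ.
Then v_2 = N · v_3 = (0, 1, -3)ᵀ.
Then v_1 = N · v_2 = (-4, 2, 2)ᵀ.

Sanity check: (A − (0)·I) v_1 = (0, 0, 0)ᵀ = 0. ✓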